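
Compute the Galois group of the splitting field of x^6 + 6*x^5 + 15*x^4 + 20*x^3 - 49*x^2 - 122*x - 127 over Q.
S_4

The polynomial f is an irreducible sextic over Q, so G = Gal(f/Q) is one of the 16 transitive subgroups 6T1, ..., 6T16 of S_6. The discriminant of f is 3603718079512576 = 60030976^2, a perfect square, so G is contained in A_6. The transitive groups of degree 6 contained in A_6 are: A_4 (6T4, order 12), S_4 (6T7, order 24), (C_3 x C_3) : C_4 (6T10, order 36), PSL(2,5) (6T12, order 60), A_6 (6T15, order 360). By Dedekind's theorem, for a prime p not dividing disc(f) the degrees of the irreducible factors of f mod p form the cycle type of an element of G. Factoring f modulo the 79 such primes p <= 419 (skipping 2, 229, which divide the discriminant), each new pattern first appears at: mod 3: f = (x^3 + x^2 + x + 2)(x^3 + 2x^2 + 1), pattern 3+3; mod 7: f = (x^2 + 2x + 3)(x^4 + 4x^3 + 4x^2 + 2), pattern 4+2; mod 23: f = (x + 6)(x + 19)(x^2 + 2)(x^2 + 4x + 6), pattern 2+2+1+1; mod 193: f = (x + 8)(x + 14)(x + 20)(x + 175)(x + 181)(x + 187), pattern 1+1+1+1+1+1. No other pattern occurs in this range, so the set of observed cycle types is {3+3, 4+2, 2+2+1+1, 1+1+1+1+1+1}. The candidates containing elements of all these cycle types are S_4 (6T7) of order 24, (C_3 x C_3) : C_4 (6T10) of order 36, A_6 (6T15) of order 360; the others are excluded. The observed types are precisely the cycle types that occur in S_4 (6T7). Each of the other remaining candidates has further cycle types, and by the Chebotarev density theorem the matching factorization patterns would occur for a proportion of primes equal to their share of the group: (C_3 x C_3) : C_4 (6T10) additionally contains elements of type 3+1+1+1 (4 of its 36 elements, about 11% of primes); A_6 (6T15) additionally contains elements of type 5+1, 3+1+1+1 (184 of its 360 elements, about 51% of primes). None of the 79 primes tested shows any such pattern (for each of these groups the chance of that is below 10^-4), which rules them out. Hence G = S_4 (6T7), of order 24.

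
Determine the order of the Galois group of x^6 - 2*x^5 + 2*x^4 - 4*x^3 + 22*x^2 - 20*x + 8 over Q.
The degree of the splitting field over Q equals the order of the Galois group, so first determine the group. The polynomial f is an irreducible sextic over Q, so G = Gal(f/Q) is one of the 16 transitive subgroups 6T1, ..., 6T16 of S_6. The discriminant of f is -95929008128, which is not a perfect square, so G is not contained in A_6. The transitive groups of degree 6 not contained in A_6 are: C_6 (6T1, order 6), S_3 (6T2, order 6), D_6 (6T3, order 12), C_3 x S_3 (6T5, order 18), A_4 x C_2 (6T6, order 24), S_4 (6T8, order 24), S_3 x S_3 (6T9, order 36), S_4 x C_2 (6T11, order 48), (S_3 x S_3) : C_2 (6T13, order 72), PGL(2,5) (6T14, order 120), S_6 (6T16, order 720). By Dedekind's theorem, for a prime p not dividing disc(f) the degrees of the irreducible factors of f mod p form the cycle type of an element of G. Factoring f modulo the 28 such primes p <= 127 (skipping 2, 29, 59, which divide the discriminant), each new pattern first appears at: mod 3: f = (x^3 + 2x + 1)(x^3 + x^2 + 2), pattern 3+3; mod 5: f = (x^6 + 3x^5 + 2x^4 + x^3 + 2x^2 + 3), pattern 6; mod 7: f = (x + 5)(x + 6)(x^4 + x^3 + 3x^2 + 3x + 4), pattern 4+1+1; mod 17: f = (x + 3)(x + 13)(x^2 + 6x + 6)(x^2 + 10x + 15), pattern 2+2+1+1; mod 23: f = (x^2 + 13x + 5)(x^2 + 15x + 20)(x^2 + 16x + 1), pattern 2+2+2; mod 67: f = (x^2 + 39x + 9)(x^4 + 26x^3 + 51x^2 + 51x + 53), pattern 4+2; mod 127: f = (x + 36)(x + 104)(x + 111)(x + 116)(x^2 + 12x + 30), pattern 2+1+1+1+1. No other pattern occurs in this range, so the set of observed cycle types is {3+3, 6, 4+1+1, 2+2+1+1, 2+2+2, 4+2, 2+1+1+1+1}. The candidates containing elements of all these cycle types are S_4 x C_2 (6T11) of order 48, S_6 (6T16) of order 720; the others are excluded. The observed types are precisely the cycle types that occur in S_4 x C_2 (6T11) (apart from the identity). Each of the other remaining candidates has further cycle types, and by the Chebotarev density theorem the matching factorization patterns would occur for a proportion of primes equal to their share of the group: S_6 (6T16) additionally contains elements of type 5+1, 3+2+1, 3+1+1+1 (304 of its 720 elements, about 42% of primes). None of the 28 primes tested shows any such pattern (for each of these groups the chance of that is below 10^-4), which rules them out. Hence G = S_4 x C_2 (6T11), of order 48. The Galois group S_4 x C_2 (6T11) has order 48, so the splitting field has degree 48 over Q.

48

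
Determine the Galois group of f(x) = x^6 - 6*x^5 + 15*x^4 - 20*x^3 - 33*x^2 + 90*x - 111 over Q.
6T4: A_4

The polynomial f is an irreducible sextic over Q, so G = Gal(f/Q) is one of the 16 transitive subgroups 6T1, ..., 6T16 of S_6. The discriminant of f is 450868486864896 = 21233664^2, a perfect square, so G is contained in A_6. The transitive groups of degree 6 contained in A_6 are: A_4 (6T4, order 12), S_4 (6T7, order 24), (C_3 x C_3) : C_4 (6T10, order 36), PSL(2,5) (6T12, order 60), A_6 (6T15, order 360). By Dedekind's theorem, for a prime p not dividing disc(f) the degrees of the irreducible factors of f mod p form the cycle type of an element of G. Factoring f modulo the 33 such primes p <= 149 (skipping 2, 3, which divide the discriminant), each new pattern first appears at: mod 5: f = (x^3 + 4x + 2)(x^3 + 4x^2 + x + 2), pattern 3+3; mod 17: f = (x + 3)(x + 12)(x^2 + 15x + 6)(x^2 + 15x + 12), pattern 2+2+1+1; mod 71: f = (x + 6)(x + 7)(x + 9)(x + 60)(x + 62)(x + 63), pattern 1+1+1+1+1+1. No other pattern occurs in this range, so the set of observed cycle types is {3+3, 2+2+1+1, 1+1+1+1+1+1}. The candidates containing elements of all these cycle types are A_4 (6T4) of order 12, S_4 (6T7) of order 24, (C_3 x C_3) : C_4 (6T10) of order 36, PSL(2,5) (6T12) of order 60, A_6 (6T15) of order 360; the others are excluded. The observed types are precisely the cycle types that occur in A_4 (6T4). Each of the other remaining candidates has further cycle types, and by the Chebotarev density theorem the matching factorization patterns would occur for a proportion of primes equal to their share of the group: S_4 (6T7) additionally contains elements of type 4+2 (6 of its 24 elements, about 25% of primes); (C_3 x C_3) : C_4 (6T10) additionally contains elements of type 4+2, 3+1+1+1 (22 of its 36 elements, about 61% of primes); PSL(2,5) (6T12) additionally contains elements of type 5+1 (24 of its 60 elements, about 40% of primes); A_6 (6T15) additionally contains elements of type 5+1, 4+2, 3+1+1+1 (274 of its 360 elements, about 76% of primes). None of the 33 primes tested shows any such pattern (for each of these groups the chance of that is below 10^-4), which rules them out. Hence G = A_4 (6T4), of order 12.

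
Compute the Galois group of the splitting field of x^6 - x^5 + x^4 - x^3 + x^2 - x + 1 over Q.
The polynomial f is an irreducible sextic over Q, so G = Gal(f/Q) is one of the 16 transitive subgroups 6T1, ..., 6T16 of S_6. The discriminant of f is -16807, which is not a perfect square, so G is not contained in A_6. The transitive groups of degree 6 not contained in A_6 are: C_6 (6T1, order 6), S_3 (6T2, order 6), D_6 (6T3, order 12), C_3 x S_3 (6T5, order 18), A_4 x C_2 (6T6, order 24), S_4 (6T8, order 24), S_3 x S_3 (6T9, order 36), S_4 x C_2 (6T11, order 48), (S_3 x S_3) : C_2 (6T13, order 72), PGL(2,5) (6T14, order 120), S_6 (6T16, order 720). By Dedekind's theorem, for a prime p not dividing disc(f) the degrees of the irreducible factors of f mod p form the cycle type of an element of G. Factoring f modulo the 37 such primes p <= 163 (skipping 7, which divides the discriminant), each new pattern first appears at: mod 2: f = (x^3 + x + 1)(x^3 + x^2 + 1), pattern 3+3; mod 3: f = (x^6 + 2x^5 + x^4 + 2x^3 + x^2 + 2x + 1), pattern 6; mod 13: f = (x^2 + 7x + 1)(x^2 + 8x + 1)(x^2 + 10x + 1), pattern 2+2+2; mod 29: f = (x + 7)(x + 16)(x + 20)(x + 23)(x + 24)(x + 25), pattern 1+1+1+1+1+1. No other pattern occurs in this range, so the set of observed cycle types is {3+3, 6, 2+2+2, 1+1+1+1+1+1}. The candidates containing elements of all these cycle types are C_6 (6T1) of order 6, D_6 (6T3) of order 12, C_3 x S_3 (6T5) of order 18, A_4 x C_2 (6T6) of order 24, S_3 x S_3 (6T9) of order 36, S_4 x C_2 (6T11) of order 48, (S_3 x S_3) : C_2 (6T13) of order 72, PGL(2,5) (6T14) of order 120, S_6 (6T16) of order 720; the others are excluded. The observed types are precisely the cycle types that occur in C_6 (6T1). Each of the other remaining candidates has further cycle types, and by the Chebotarev density theorem the matching factorization patterns would occur for a proportion of primes equal to their share of the group: D_6 (6T3) additionally contains elements of type 2+2+1+1 (3 of its 12 elements, about 25% of primes); C_3 x S_3 (6T5) additionally contains elements of type 3+1+1+1 (4 of its 18 elements, about 22% of primes); A_4 x C_2 (6T6) additionally contains elements of type 2+2+1+1, 2+1+1+1+1 (6 of its 24 elements, about 25% of primes); S_3 x S_3 (6T9) additionally contains elements of type 3+1+1+1, 2+2+1+1 (13 of its 36 elements, about 36% of primes); S_4 x C_2 (6T11) additionally contains elements of type 4+2, 4+1+1, 2+2+1+1, 2+1+1+1+1 (24 of its 48 elements, about 50% of primes); (S_3 x S_3) : C_2 (6T13) additionally contains elements of type 4+2, 3+2+1, 3+1+1+1, 2+2+1+1, 2+1+1+1+1 (49 of its 72 elements, about 68% of primes); PGL(2,5) (6T14) additionally contains elements of type 5+1, 4+1+1, 2+2+1+1 (69 of its 120 elements, about 58% of primes); S_6 (6T16) additionally contains elements of type 5+1, 4+2, 4+1+1, 3+2+1, 3+1+1+1, 2+2+1+1, 2+1+1+1+1 (544 of its 720 elements, about 76% of primes). None of the 37 primes tested shows any such pattern (for each of these groups the chance of that is below 10^-4), which rules them out. Hence G = C_6 (6T1), of order 6.

C_6 (order 6)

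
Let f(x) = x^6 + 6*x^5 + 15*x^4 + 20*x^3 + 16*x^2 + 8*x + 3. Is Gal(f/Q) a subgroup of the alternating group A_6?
No

The polynomial is irreducible of degree 6 over Q. Its discriminant is -61504, which is not a perfect square. A Galois group lies in the alternating group exactly when the discriminant is a square in Q, so the Galois group (S_4 x C_2) is not contained in A_6.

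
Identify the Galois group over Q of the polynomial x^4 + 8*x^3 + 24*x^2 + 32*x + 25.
The polynomial is an irreducible quartic over Q and its discriminant is 186624 = 432^2, a perfect square, so the Galois group is contained in A_4. The resolvent cubic y^3 - 24*y^2 + 156*y - 224 splits completely over Q, which gives the Klein four-group V_4.

V_4 (also written V4)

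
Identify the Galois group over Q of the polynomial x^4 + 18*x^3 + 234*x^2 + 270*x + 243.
The polynomial is an irreducible quartic over Q and its discriminant is 3081541506624 = 1755432^2, a perfect square, so the Galois group is contained in A_4. The resolvent cubic y^3 - 234*y^2 + 3888*y + 75816 is irreducible over Q. An irreducible resolvent with square discriminant gives A_4.

A_4 (also written A4)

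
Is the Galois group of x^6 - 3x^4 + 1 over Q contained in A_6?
The polynomial is irreducible of degree 6 over Q. Its discriminant is -419904, which is not a perfect square. A Galois group lies in the alternating group exactly when the discriminant is a square in Q, so the Galois group (A_4 x C_2) is not contained in A_6.

No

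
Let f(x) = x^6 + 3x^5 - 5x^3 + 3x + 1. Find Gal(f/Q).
6T2: S_3

The polynomial f is an irreducible sextic over Q, so G = Gal(f/Q) is one of the 16 transitive subgroups 6T1, ..., 6T16 of S_6. The discriminant of f is -34992, which is not a perfect square, so G is not contained in A_6. The transitive groups of degree 6 not contained in A_6 are: C_6 (6T1, order 6), S_3 (6T2, order 6), D_6 (6T3, order 12), C_3 x S_3 (6T5, order 18), A_4 x C_2 (6T6, order 24), S_4 (6T8, order 24), S_3 x S_3 (6T9, order 36), S_4 x C_2 (6T11, order 48), (S_3 x S_3) : C_2 (6T13, order 72), PGL(2,5) (6T14, order 120), S_6 (6T16, order 720). By Dedekind's theorem, for a prime p not dividing disc(f) the degrees of the irreducible factors of f mod p form the cycle type of an element of G. Factoring f modulo the 23 such primes p <= 97 (skipping 2, 3, which divide the discriminant), each new pattern first appears at: mod 5: f = (x^2 + x + 2)(x^2 + 3x + 3)(x^2 + 4x + 1), pattern 2+2+2; mod 7: f = (x^3 + 4x^2 + x + 6)(x^3 + 6x^2 + 3x + 6), pattern 3+3; mod 31: f = (x + 4)(x + 8)(x + 10)(x + 22)(x + 24)(x + 28), pattern 1+1+1+1+1+1. No other pattern occurs in this range, so the set of observed cycle types is {2+2+2, 3+3, 1+1+1+1+1+1}. The candidates containing elements of all these cycle types are C_6 (6T1) of order 6, S_3 (6T2) of order 6, D_6 (6T3) of order 12, C_3 x S_3 (6T5) of order 18, A_4 x C_2 (6T6) of order 24, S_4 (6T8) of order 24, S_3 x S_3 (6T9) of order 36, S_4 x C_2 (6T11) of order 48, (S_3 x S_3) : C_2 (6T13) of order 72, PGL(2,5) (6T14) of order 120, S_6 (6T16) of order 720; the others are excluded. The observed types are precisely the cycle types that occur in S_3 (6T2). Each of the other remaining candidates has further cycle types, and by the Chebotarev density theorem the matching factorization patterns would occur for a proportion of primes equal to their share of the group: C_6 (6T1) additionally contains elements of type 6 (2 of its 6 elements, about 33% of primes); D_6 (6T3) additionally contains elements of type 6, 2+2+1+1 (5 of its 12 elements, about 42% of primes); C_3 x S_3 (6T5) additionally contains elements of type 6, 3+1+1+1 (10 of its 18 elements, about 56% of primes); A_4 x C_2 (6T6) additionally contains elements of type 6, 2+2+1+1, 2+1+1+1+1 (14 of its 24 elements, about 58% of primes); S_4 (6T8) additionally contains elements of type 4+1+1, 2+2+1+1 (9 of its 24 elements, about 38% of primes); S_3 x S_3 (6T9) additionally contains elements of type 6, 3+1+1+1, 2+2+1+1 (25 of its 36 elements, about 69% of primes); S_4 x C_2 (6T11) additionally contains elements of type 6, 4+2, 4+1+1, 2+2+1+1, 2+1+1+1+1 (32 of its 48 elements, about 67% of primes); (S_3 x S_3) : C_2 (6T13) additionally contains elements of type 6, 4+2, 3+2+1, 3+1+1+1, 2+2+1+1, 2+1+1+1+1 (61 of its 72 elements, about 85% of primes); PGL(2,5) (6T14) additionally contains elements of type 6, 5+1, 4+1+1, 2+2+1+1 (89 of its 120 elements, about 74% of primes); S_6 (6T16) additionally contains elements of type 6, 5+1, 4+2, 4+1+1, 3+2+1, 3+1+1+1, 2+2+1+1, 2+1+1+1+1 (664 of its 720 elements, about 92% of primes). None of the 23 primes tested shows any such pattern (for each of these groups the chance of that is below 10^-4), which rules them out. Hence G = S_3 (6T2), of order 6.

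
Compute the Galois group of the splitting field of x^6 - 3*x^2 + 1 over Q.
A_4 x C_2 (also written A4xC2)

The polynomial f is an irreducible sextic over Q, so G = Gal(f/Q) is one of the 16 transitive subgroups 6T1, ..., 6T16 of S_6. The discriminant of f is -419904, which is not a perfect square, so G is not contained in A_6. The transitive groups of degree 6 not contained in A_6 are: C_6 (6T1, order 6), S_3 (6T2, order 6), D_6 (6T3, order 12), C_3 x S_3 (6T5, order 18), A_4 x C_2 (6T6, order 24), S_4 (6T8, order 24), S_3 x S_3 (6T9, order 36), S_4 x C_2 (6T11, order 48), (S_3 x S_3) : C_2 (6T13, order 72), PGL(2,5) (6T14, order 120), S_6 (6T16, order 720). By Dedekind's theorem, for a prime p not dividing disc(f) the degrees of the irreducible factors of f mod p form the cycle type of an element of G. Factoring f modulo the 33 such primes p <= 149 (skipping 2, 3, which divide the discriminant), each new pattern first appears at: mod 5: f = (x^3 + 2x^2 + 2x + 3)(x^3 + 3x^2 + 2x + 2), pattern 3+3; mod 7: f = (x^6 + 4x^2 + 1), pattern 6; mod 17: f = (x + 8)(x + 9)(x^2 + 3)(x^2 + 10), pattern 2+2+1+1; mod 19: f = (x + 3)(x + 8)(x + 11)(x + 16)(x^2 + 16), pattern 2+1+1+1+1; mod 71: f = (x^2 + 16)(x^2 + 25)(x^2 + 30), pattern 2+2+2. No other pattern occurs in this range, so the set of observed cycle types is {3+3, 6, 2+2+1+1, 2+1+1+1+1, 2+2+2}. The candidates containing elements of all these cycle types are A_4 x C_2 (6T6) of order 24, S_4 x C_2 (6T11) of order 48, (S_3 x S_3) : C_2 (6T13) of order 72, S_6 (6T16) of order 720; the others are excluded. The observed types are precisely the cycle types that occur in A_4 x C_2 (6T6) (apart from the identity). Each of the other remaining candidates has further cycle types, and by the Chebotarev density theorem the matching factorization patterns would occur for a proportion of primes equal to their share of the group: S_4 x C_2 (6T11) additionally contains elements of type 4+2, 4+1+1 (12 of its 48 elements, about 25% of primes); (S_3 x S_3) : C_2 (6T13) additionally contains elements of type 4+2, 3+2+1, 3+1+1+1 (34 of its 72 elements, about 47% of primes); S_6 (6T16) additionally contains elements of type 5+1, 4+2, 4+1+1, 3+2+1, 3+1+1+1 (484 of its 720 elements, about 67% of primes). None of the 33 primes tested shows any such pattern (for each of these groups the chance of that is below 10^-4), which rules them out. Hence G = A_4 x C_2 (6T6), of order 24.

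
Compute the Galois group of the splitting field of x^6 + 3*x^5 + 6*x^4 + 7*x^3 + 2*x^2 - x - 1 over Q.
The polynomial f is an irreducible sextic over Q, so G = Gal(f/Q) is one of the 16 transitive subgroups 6T1, ..., 6T16 of S_6. The discriminant of f is 810448, which is not a perfect square, so G is not contained in A_6. The transitive groups of degree 6 not contained in A_6 are: C_6 (6T1, order 6), S_3 (6T2, order 6), D_6 (6T3, order 12), C_3 x S_3 (6T5, order 18), A_4 x C_2 (6T6, order 24), S_4 (6T8, order 24), S_3 x S_3 (6T9, order 36), S_4 x C_2 (6T11, order 48), (S_3 x S_3) : C_2 (6T13, order 72), PGL(2,5) (6T14, order 120), S_6 (6T16, order 720). By Dedekind's theorem, for a prime p not dividing disc(f) the degrees of the irreducible factors of f mod p form the cycle type of an element of G. Factoring f modulo the 22 such primes p <= 89 (skipping 2, 37, which divide the discriminant), each new pattern first appears at: mod 3: f = (x^3 + x^2 + 2)(x^3 + 2x^2 + x + 1), pattern 3+3; mod 5: f = (x^2 + 3)(x^2 + x + 2)(x^2 + 2x + 4), pattern 2+2+2; mod 17: f = (x + 2)(x + 16)(x^4 + 2x^3 + 6x^2 + 5x + 9), pattern 4+1+1; mod 67: f = (x + 5)(x + 63)(x^2 + x + 40)(x^2 + x + 50), pattern 2+2+1+1. No other pattern occurs in this range, so the set of observed cycle types is {3+3, 2+2+2, 4+1+1, 2+2+1+1}. The candidates containing elements of all these cycle types are S_4 (6T8) of order 24, S_4 x C_2 (6T11) of order 48, PGL(2,5) (6T14) of order 120, S_6 (6T16) of order 720; the others are excluded. The observed types are precisely the cycle types that occur in S_4 (6T8) (apart from the identity). Each of the other remaining candidates has further cycle types, and by the Chebotarev density theorem the matching factorization patterns would occur for a proportion of primes equal to their share of the group: S_4 x C_2 (6T11) additionally contains elements of type 6, 4+2, 2+1+1+1+1 (17 of its 48 elements, about 35% of primes); PGL(2,5) (6T14) additionally contains elements of type 6, 5+1 (44 of its 120 elements, about 37% of primes); S_6 (6T16) additionally contains elements of type 6, 5+1, 4+2, 3+2+1, 3+1+1+1, 2+1+1+1+1 (529 of its 720 elements, about 73% of primes). None of the 22 primes tested shows any such pattern (for each of these groups the chance of that is below 10^-4), which rules them out. Hence G = S_4 (6T8), of order 24.

S_4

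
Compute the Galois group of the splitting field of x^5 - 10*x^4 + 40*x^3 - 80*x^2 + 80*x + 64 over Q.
F_20 (order 20)

The polynomial f is an irreducible quintic over Q, so G = Gal(f/Q) is a transitive subgroup of S_5: one of C_5 (5T1, order 5), D_5 (5T2, order 10), F_20 (5T3, order 20), A_5 (5T4, order 60) or S_5 (5T5, order 120). The discriminant of f is 265420800000, which is not a perfect square, so G is not contained in A_5. The transitive groups of degree 5 not contained in A_5 are: F_20 (5T3, order 20), S_5 (5T5, order 120). By Dedekind's theorem, for a prime p not dividing disc(f) the degrees of the irreducible factors of f mod p form the cycle type of an element of G. Factoring f modulo the 18 such primes p <= 73 (skipping 2, 3, 5, which divide the discriminant), each new pattern first appears at: mod 7: f = (x + 1)(x^4 + 3x^3 + 2x^2 + 2x + 1), pattern 4+1; mod 11: f = (x^5 + x^4 + 7x^3 + 8x^2 + 3x + 9), pattern 5; mod 19: f = (x + 18)(x^2 + 16)(x^2 + 10x + 15), pattern 2+2+1; mod 41: f = (x + 13)(x + 20)(x + 22)(x + 25)(x + 33), pattern 1+1+1+1+1. No other pattern occurs in this range, so the set of observed cycle types is {4+1, 5, 2+2+1, 1+1+1+1+1}. The candidates containing elements of all these cycle types are F_20 (5T3) of order 20, S_5 (5T5) of order 120; the others are excluded. The observed types are precisely the cycle types that occur in F_20 (5T3). Each of the other remaining candidates has further cycle types, and by the Chebotarev density theorem the matching factorization patterns would occur for a proportion of primes equal to their share of the group: S_5 (5T5) additionally contains elements of type 3+2, 3+1+1, 2+1+1+1 (50 of its 120 elements, about 42% of primes). None of the 18 primes tested shows any such pattern (for each of these groups the chance of that is below 10^-4), which rules them out. Hence G = F_20 (5T3), of order 20.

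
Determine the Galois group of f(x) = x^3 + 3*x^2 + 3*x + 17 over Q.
The polynomial is an irreducible cubic over Q and its discriminant is -6912, which is not a perfect square. For an irreducible cubic, a non-square discriminant gives Galois group S_3.

S_3, the symmetric group on 3 letters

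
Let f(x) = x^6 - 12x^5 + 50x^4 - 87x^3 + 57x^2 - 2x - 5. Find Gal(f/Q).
The polynomial f is an irreducible sextic over Q, so G = Gal(f/Q) is one of the 16 transitive subgroups 6T1, ..., 6T16 of S_6. The discriminant of f is 30991489 = 5567^2, a perfect square, so G is contained in A_6. The transitive groups of degree 6 contained in A_6 are: A_4 (6T4, order 12), S_4 (6T7, order 24), (C_3 x C_3) : C_4 (6T10, order 36), PSL(2,5) (6T12, order 60), A_6 (6T15, order 360). By Dedekind's theorem, for a prime p not dividing disc(f) the degrees of the irreducible factors of f mod p form the cycle type of an element of G. Factoring f modulo the 21 such primes p <= 79 (skipping 19, which divides the discriminant), each new pattern first appears at: mod 2: f = (x + 1)(x^5 + x^4 + x^3 + x + 1), pattern 5+1; mod 7: f = (x^3 + 3x^2 + x + 1)(x^3 + 6x^2 + 3x + 2), pattern 3+3; mod 61: f = (x + 35)(x + 57)(x^2 + 7x + 30)(x^2 + 11x + 13), pattern 2+2+1+1. No other pattern occurs in this range, so the set of observed cycle types is {5+1, 3+3, 2+2+1+1}. The candidates containing elements of all these cycle types are PSL(2,5) (6T12) of order 60, A_6 (6T15) of order 360; the others are excluded. The observed types are precisely the cycle types that occur in PSL(2,5) (6T12) (apart from the identity). Each of the other remaining candidates has further cycle types, and by the Chebotarev density theorem the matching factorization patterns would occur for a proportion of primes equal to their share of the group: A_6 (6T15) additionally contains elements of type 4+2, 3+1+1+1 (130 of its 360 elements, about 36% of primes). None of the 21 primes tested shows any such pattern (for each of these groups the chance of that is below 10^-4), which rules them out. Hence G = PSL(2,5) (6T12), of order 60.

6T12: PSL(2,5)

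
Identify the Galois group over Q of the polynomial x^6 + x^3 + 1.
C_6, the cyclic group of order 6

The polynomial f is an irreducible sextic over Q, so G = Gal(f/Q) is one of the 16 transitive subgroups 6T1, ..., 6T16 of S_6. The discriminant of f is -19683, which is not a perfect square, so G is not contained in A_6. The transitive groups of degree 6 not contained in A_6 are: C_6 (6T1, order 6), S_3 (6T2, order 6), D_6 (6T3, order 12), C_3 x S_3 (6T5, order 18), A_4 x C_2 (6T6, order 24), S_4 (6T8, order 24), S_3 x S_3 (6T9, order 36), S_4 x C_2 (6T11, order 48), (S_3 x S_3) : C_2 (6T13, order 72), PGL(2,5) (6T14, order 120), S_6 (6T16, order 720). By Dedekind's theorem, for a prime p not dividing disc(f) the degrees of the irreducible factors of f mod p form the cycle type of an element of G. Factoring f modulo the 37 such primes p <= 163 (skipping 3, which divides the discriminant), each new pattern first appears at: mod 2: f = (x^6 + x^3 + 1), pattern 6; mod 7: f = (x^3 + 3)(x^3 + 5), pattern 3+3; mod 17: f = (x^2 + 3x + 1)(x^2 + 4x + 1)(x^2 + 10x + 1), pattern 2+2+2; mod 19: f = (x + 2)(x + 3)(x + 10)(x + 13)(x + 14)(x + 15), pattern 1+1+1+1+1+1. No other pattern occurs in this range, so the set of observed cycle types is {6, 3+3, 2+2+2, 1+1+1+1+1+1}. The candidates containing elements of all these cycle types are C_6 (6T1) of order 6, D_6 (6T3) of order 12, C_3 x S_3 (6T5) of order 18, A_4 x C_2 (6T6) of order 24, S_3 x S_3 (6T9) of order 36, S_4 x C_2 (6T11) of order 48, (S_3 x S_3) : C_2 (6T13) of order 72, PGL(2,5) (6T14) of order 120, S_6 (6T16) of order 720; the others are excluded. The observed types are precisely the cycle types that occur in C_6 (6T1). Each of the other remaining candidates has further cycle types, and by the Chebotarev density theorem the matching factorization patterns would occur for a proportion of primes equal to their share of the group: D_6 (6T3) additionally contains elements of type 2+2+1+1 (3 of its 12 elements, about 25% of primes); C_3 x S_3 (6T5) additionally contains elements of type 3+1+1+1 (4 of its 18 elements, about 22% of primes); A_4 x C_2 (6T6) additionally contains elements of type 2+2+1+1, 2+1+1+1+1 (6 of its 24 elements, about 25% of primes); S_3 x S_3 (6T9) additionally contains elements of type 3+1+1+1, 2+2+1+1 (13 of its 36 elements, about 36% of primes); S_4 x C_2 (6T11) additionally contains elements of type 4+2, 4+1+1, 2+2+1+1, 2+1+1+1+1 (24 of its 48 elements, about 50% of primes); (S_3 x S_3) : C_2 (6T13) additionally contains elements of type 4+2, 3+2+1, 3+1+1+1, 2+2+1+1, 2+1+1+1+1 (49 of its 72 elements, about 68% of primes); PGL(2,5) (6T14) additionally contains elements of type 5+1, 4+1+1, 2+2+1+1 (69 of its 120 elements, about 58% of primes); S_6 (6T16) additionally contains elements of type 5+1, 4+2, 4+1+1, 3+2+1, 3+1+1+1, 2+2+1+1, 2+1+1+1+1 (544 of its 720 elements, about 76% of primes). None of the 37 primes tested shows any such pattern (for each of these groups the chance of that is below 10^-4), which rules them out. Hence G = C_6 (6T1), of order 6.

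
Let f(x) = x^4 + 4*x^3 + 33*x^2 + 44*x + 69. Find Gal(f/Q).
The polynomial is an irreducible quartic over Q and its discriminant is 253435216, which is not a perfect square, so the Galois group is not contained in A_4. The resolvent cubic y^3 - 33*y^2 - 100*y + 6068 is irreducible over Q. An irreducible resolvent with non-square discriminant gives S_4.

4T5: S_4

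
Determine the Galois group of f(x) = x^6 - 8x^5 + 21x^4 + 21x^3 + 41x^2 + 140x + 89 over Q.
(C_3 x C_3) : C_4

The polynomial f is an irreducible sextic over Q, so G = Gal(f/Q) is one of the 16 transitive subgroups 6T1, ..., 6T16 of S_6. The discriminant of f is 9440517399405625 = 97162325^2, a perfect square, so G is contained in A_6. The transitive groups of degree 6 contained in A_6 are: A_4 (6T4, order 12), S_4 (6T7, order 24), (C_3 x C_3) : C_4 (6T10, order 36), PSL(2,5) (6T12, order 60), A_6 (6T15, order 360). By Dedekind's theorem, for a prime p not dividing disc(f) the degrees of the irreducible factors of f mod p form the cycle type of an element of G. Factoring f modulo the 22 such primes p <= 101 (skipping 5, 13, 29, 61, which divide the discriminant), each new pattern first appears at: mod 2: f = (x^2 + x + 1)(x^4 + x^3 + x^2 + x + 1), pattern 4+2; mod 11: f = (x^3 + 4x^2 + 10)(x^3 + 10x^2 + 3x + 10), pattern 3+3; mod 19: f = (x + 10)(x + 14)(x^2 + 2x + 6)(x^2 + 4x + 8), pattern 2+2+1+1; mod 101: f = (x + 18)(x + 25)(x + 65)(x^3 + 86x^2 + 12x + 71), pattern 3+1+1+1. No other pattern occurs in this range, so the set of observed cycle types is {4+2, 3+3, 2+2+1+1, 3+1+1+1}. The candidates containing elements of all these cycle types are (C_3 x C_3) : C_4 (6T10) of order 36, A_6 (6T15) of order 360; the others are excluded. The observed types are precisely the cycle types that occur in (C_3 x C_3) : C_4 (6T10) (apart from the identity). Each of the other remaining candidates has further cycle types, and by the Chebotarev density theorem the matching factorization patterns would occur for a proportion of primes equal to their share of the group: A_6 (6T15) additionally contains elements of type 5+1 (144 of its 360 elements, about 40% of primes). None of the 22 primes tested shows any such pattern (for each of these groups the chance of that is below 10^-4), which rules them out. Hence G = (C_3 x C_3) : C_4 (6T10), of order 36.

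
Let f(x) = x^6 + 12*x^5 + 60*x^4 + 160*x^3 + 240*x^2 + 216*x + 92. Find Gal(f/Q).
The polynomial f is an irreducible sextic over Q, so G = Gal(f/Q) is one of the 16 transitive subgroups 6T1, ..., 6T16 of S_6. The discriminant of f is 746496000000 = 864000^2, a perfect square, so G is contained in A_6. The transitive groups of degree 6 contained in A_6 are: A_4 (6T4, order 12), S_4 (6T7, order 24), (C_3 x C_3) : C_4 (6T10, order 36), PSL(2,5) (6T12, order 60), A_6 (6T15, order 360). By Dedekind's theorem, for a prime p not dividing disc(f) the degrees of the irreducible factors of f mod p form the cycle type of an element of G. Factoring f modulo the 6 such primes p <= 23 (skipping 2, 3, 5, which divide the discriminant), each new pattern first appears at: mod 7: f = (x + 5)(x^5 + 4x^3 + 2x + 3), pattern 5+1; mod 23: f = (x)(x + 9)(x + 14)(x^3 + 12x^2 + 3x + 5), pattern 3+1+1+1. No other pattern occurs in this range, so the set of observed cycle types is {5+1, 3+1+1+1}. Among the candidates above, the only group containing elements of all these cycle types is A_6 (6T15) — each of A_4 (6T4), S_4 (6T7), (C_3 x C_3) : C_4 (6T10), PSL(2,5) (6T12) lacks at least one of them. Hence G = A_6 (6T15), of order 360.

A_6 (order 360)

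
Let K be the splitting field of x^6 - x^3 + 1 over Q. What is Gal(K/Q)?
C_6 (also written C6)

The polynomial f is an irreducible sextic over Q, so G = Gal(f/Q) is one of the 16 transitive subgroups 6T1, ..., 6T16 of S_6. The discriminant of f is -19683, which is not a perfect square, so G is not contained in A_6. The transitive groups of degree 6 not contained in A_6 are: C_6 (6T1, order 6), S_3 (6T2, order 6), D_6 (6T3, order 12), C_3 x S_3 (6T5, order 18), A_4 x C_2 (6T6, order 24), S_4 (6T8, order 24), S_3 x S_3 (6T9, order 36), S_4 x C_2 (6T11, order 48), (S_3 x S_3) : C_2 (6T13, order 72), PGL(2,5) (6T14, order 120), S_6 (6T16, order 720). By Dedekind's theorem, for a prime p not dividing disc(f) the degrees of the irreducible factors of f mod p form the cycle type of an element of G. Factoring f modulo the 37 such primes p <= 163 (skipping 3, which divides the discriminant), each new pattern first appears at: mod 2: f = (x^6 + x^3 + 1), pattern 6; mod 7: f = (x^3 + 2)(x^3 + 4), pattern 3+3; mod 17: f = (x^2 + 7x + 1)(x^2 + 13x + 1)(x^2 + 14x + 1), pattern 2+2+2; mod 19: f = (x + 4)(x + 5)(x + 6)(x + 9)(x + 16)(x + 17), pattern 1+1+1+1+1+1. No other pattern occurs in this range, so the set of observed cycle types is {6, 3+3, 2+2+2, 1+1+1+1+1+1}. The candidates containing elements of all these cycle types are C_6 (6T1) of order 6, D_6 (6T3) of order 12, C_3 x S_3 (6T5) of order 18, A_4 x C_2 (6T6) of order 24, S_3 x S_3 (6T9) of order 36, S_4 x C_2 (6T11) of order 48, (S_3 x S_3) : C_2 (6T13) of order 72, PGL(2,5) (6T14) of order 120, S_6 (6T16) of order 720; the others are excluded. The observed types are precisely the cycle types that occur in C_6 (6T1). Each of the other remaining candidates has further cycle types, and by the Chebotarev density theorem the matching factorization patterns would occur for a proportion of primes equal to their share of the group: D_6 (6T3) additionally contains elements of type 2+2+1+1 (3 of its 12 elements, about 25% of primes); C_3 x S_3 (6T5) additionally contains elements of type 3+1+1+1 (4 of its 18 elements, about 22% of primes); A_4 x C_2 (6T6) additionally contains elements of type 2+2+1+1, 2+1+1+1+1 (6 of its 24 elements, about 25% of primes); S_3 x S_3 (6T9) additionally contains elements of type 3+1+1+1, 2+2+1+1 (13 of its 36 elements, about 36% of primes); S_4 x C_2 (6T11) additionally contains elements of type 4+2, 4+1+1, 2+2+1+1, 2+1+1+1+1 (24 of its 48 elements, about 50% of primes); (S_3 x S_3) : C_2 (6T13) additionally contains elements of type 4+2, 3+2+1, 3+1+1+1, 2+2+1+1, 2+1+1+1+1 (49 of its 72 elements, about 68% of primes); PGL(2,5) (6T14) additionally contains elements of type 5+1, 4+1+1, 2+2+1+1 (69 of its 120 elements, about 58% of primes); S_6 (6T16) additionally contains elements of type 5+1, 4+2, 4+1+1, 3+2+1, 3+1+1+1, 2+2+1+1, 2+1+1+1+1 (544 of its 720 elements, about 76% of primes). None of the 37 primes tested shows any such pattern (for each of these groups the chance of that is below 10^-4), which rules them out. Hence G = C_6 (6T1), of order 6.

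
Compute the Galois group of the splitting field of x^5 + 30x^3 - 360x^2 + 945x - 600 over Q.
The polynomial f is an irreducible quintic over Q, so G = Gal(f/Q) is a transitive subgroup of S_5: one of C_5 (5T1, order 5), D_5 (5T2, order 10), F_20 (5T3, order 20), A_5 (5T4, order 60) or S_5 (5T5, order 120). The discriminant of f is 2055418675200000, which is not a perfect square, so G is not contained in A_5. The transitive groups of degree 5 not contained in A_5 are: F_20 (5T3, order 20), S_5 (5T5, order 120). By Dedekind's theorem, for a prime p not dividing disc(f) the degrees of the irreducible factors of f mod p form the cycle type of an element of G. Factoring f modulo the 18 such primes p <= 79 (skipping 2, 3, 5, 11, which divide the discriminant), each new pattern first appears at: mod 7: f = (x + 3)(x^4 + 4x^3 + 4x^2 + 6x + 3), pattern 4+1; mod 19: f = (x^5 + 11x^3 + x^2 + 14x + 8), pattern 5; mod 61: f = (x + 59)(x^2 + 31x + 4)(x^2 + 32x + 14), pattern 2+2+1. No other pattern occurs in this range, so the set of observed cycle types is {4+1, 5, 2+2+1}. The candidates containing elements of all these cycle types are F_20 (5T3) of order 20, S_5 (5T5) of order 120; the others are excluded. The observed types are precisely the cycle types that occur in F_20 (5T3) (apart from the identity). Each of the other remaining candidates has further cycle types, and by the Chebotarev density theorem the matching factorization patterns would occur for a proportion of primes equal to their share of the group: S_5 (5T5) additionally contains elements of type 3+2, 3+1+1, 2+1+1+1 (50 of its 120 elements, about 42% of primes). None of the 18 primes tested shows any such pattern (for each of these groups the chance of that is below 10^-4), which rules them out. Hence G = F_20 (5T3), of order 20.

5T3: F_20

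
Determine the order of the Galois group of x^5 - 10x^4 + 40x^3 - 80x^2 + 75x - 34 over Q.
10

The degree of the splitting field over Q equals the order of the Galois group, so first determine the group. The polynomial f is an irreducible quintic over Q, so G = Gal(f/Q) is a transitive subgroup of S_5: one of C_5 (5T1, order 5), D_5 (5T2, order 10), F_20 (5T3, order 20), A_5 (5T4, order 60) or S_5 (5T5, order 120). The discriminant of f is 64000000 = 8000^2, a perfect square, so G is contained in A_5. The transitive groups of degree 5 contained in A_5 are: C_5 (5T1, order 5), D_5 (5T2, order 10), A_5 (5T4, order 60). By Dedekind's theorem, for a prime p not dividing disc(f) the degrees of the irreducible factors of f mod p form the cycle type of an element of G. Factoring f modulo the 23 such primes p <= 97 (skipping 2, 5, which divide the discriminant), each new pattern first appears at: mod 3: f = (x + 1)(x^2 + 1)(x^2 + x + 2), pattern 2+2+1; mod 7: f = (x^5 + 4x^4 + 5x^3 + 4x^2 + 5x + 1), pattern 5. No other pattern occurs in this range, so the set of observed cycle types is {2+2+1, 5}. The candidates containing elements of all these cycle types are D_5 (5T2) of order 10, A_5 (5T4) of order 60; the others are excluded. The observed types are precisely the cycle types that occur in D_5 (5T2) (apart from the identity). Each of the other remaining candidates has further cycle types, and by the Chebotarev density theorem the matching factorization patterns would occur for a proportion of primes equal to their share of the group: A_5 (5T4) additionally contains elements of type 3+1+1 (20 of its 60 elements, about 33% of primes). None of the 23 primes tested shows any such pattern (for each of these groups the chance of that is below 10^-4), which rules them out. Hence G = D_5 (5T2), of order 10. The Galois group D_5 (5T2) has order 10, so the splitting field has degree 10 over Q.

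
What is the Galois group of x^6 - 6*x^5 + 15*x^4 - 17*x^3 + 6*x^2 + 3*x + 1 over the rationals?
6T5: C_3 x S_3

The polynomial f is an irreducible sextic over Q, so G = Gal(f/Q) is one of the 16 transitive subgroups 6T1, ..., 6T16 of S_6. The discriminant of f is -177147, which is not a perfect square, so G is not contained in A_6. The transitive groups of degree 6 not contained in A_6 are: C_6 (6T1, order 6), S_3 (6T2, order 6), D_6 (6T3, order 12), C_3 x S_3 (6T5, order 18), A_4 x C_2 (6T6, order 24), S_4 (6T8, order 24), S_3 x S_3 (6T9, order 36), S_4 x C_2 (6T11, order 48), (S_3 x S_3) : C_2 (6T13, order 72), PGL(2,5) (6T14, order 120), S_6 (6T16, order 720). By Dedekind's theorem, for a prime p not dividing disc(f) the degrees of the irreducible factors of f mod p form the cycle type of an element of G. Factoring f modulo the 33 such primes p <= 139 (skipping 3, which divides the discriminant), each new pattern first appears at: mod 2: f = (x^6 + x^4 + x^3 + x + 1), pattern 6; mod 7: f = (x + 2)(x + 4)(x + 5)(x^3 + 4x^2 + 3x + 3), pattern 3+1+1+1; mod 17: f = (x^2 + 3x + 3)(x^2 + 11x + 12)(x^2 + 14x + 9), pattern 2+2+2; mod 19: f = (x^3 + 16x^2 + 3x + 8)(x^3 + 16x^2 + 3x + 12), pattern 3+3; mod 73: f = (x + 41)(x + 42)(x + 43)(x + 50)(x + 51)(x + 59), pattern 1+1+1+1+1+1. No other pattern occurs in this range, so the set of observed cycle types is {6, 3+1+1+1, 2+2+2, 3+3, 1+1+1+1+1+1}. The candidates containing elements of all these cycle types are C_3 x S_3 (6T5) of order 18, S_3 x S_3 (6T9) of order 36, (S_3 x S_3) : C_2 (6T13) of order 72, S_6 (6T16) of order 720; the others are excluded. The observed types are precisely the cycle types that occur in C_3 x S_3 (6T5). Each of the other remaining candidates has further cycle types, and by the Chebotarev density theorem the matching factorization patterns would occur for a proportion of primes equal to their share of the group: S_3 x S_3 (6T9) additionally contains elements of type 2+2+1+1 (9 of its 36 elements, about 25% of primes); (S_3 x S_3) : C_2 (6T13) additionally contains elements of type 4+2, 3+2+1, 2+2+1+1, 2+1+1+1+1 (45 of its 72 elements, about 62% of primes); S_6 (6T16) additionally contains elements of type 5+1, 4+2, 4+1+1, 3+2+1, 2+2+1+1, 2+1+1+1+1 (504 of its 720 elements, about 70% of primes). None of the 33 primes tested shows any such pattern (for each of these groups the chance of that is below 10^-4), which rules them out. Hence G = C_3 x S_3 (6T5), of order 18.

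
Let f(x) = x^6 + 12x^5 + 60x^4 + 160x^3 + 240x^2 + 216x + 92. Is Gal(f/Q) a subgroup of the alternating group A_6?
Yes

The polynomial is irreducible of degree 6 over Q. Its discriminant is 746496000000 = 864000^2, a perfect square. A Galois group lies in the alternating group exactly when the discriminant is a square in Q, so the Galois group (A_6) is contained in A_6.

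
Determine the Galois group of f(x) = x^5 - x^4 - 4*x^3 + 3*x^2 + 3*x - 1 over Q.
The polynomial f is an irreducible quintic over Q, so G = Gal(f/Q) is a transitive subgroup of S_5: one of C_5 (5T1, order 5), D_5 (5T2, order 10), F_20 (5T3, order 20), A_5 (5T4, order 60) or S_5 (5T5, order 120). The discriminant of f is 14641 = 121^2, a perfect square, so G is contained in A_5. The transitive groups of degree 5 contained in A_5 are: C_5 (5T1, order 5), D_5 (5T2, order 10), A_5 (5T4, order 60). By Dedekind's theorem, for a prime p not dividing disc(f) the degrees of the irreducible factors of f mod p form the cycle type of an element of G. Factoring f modulo the 14 such primes p <= 47 (skipping 11, which divides the discriminant), each new pattern first appears at: mod 2: f = (x^5 + x^4 + x^2 + x + 1), pattern 5; mod 23: f = (x + 4)(x + 6)(x + 10)(x + 11)(x + 14), pattern 1+1+1+1+1. No other pattern occurs in this range, so the set of observed cycle types is {5, 1+1+1+1+1}. The candidates containing elements of all these cycle types are C_5 (5T1) of order 5, D_5 (5T2) of order 10, A_5 (5T4) of order 60; the others are excluded. The observed types are precisely the cycle types that occur in C_5 (5T1). Each of the other remaining candidates has further cycle types, and by the Chebotarev density theorem the matching factorization patterns would occur for a proportion of primes equal to their share of the group: D_5 (5T2) additionally contains elements of type 2+2+1 (5 of its 10 elements, about 50% of primes); A_5 (5T4) additionally contains elements of type 3+1+1, 2+2+1 (35 of its 60 elements, about 58% of primes). None of the 14 primes tested shows any such pattern (for each of these groups the chance of that is below 10^-4), which rules them out. Hence G = C_5 (5T1), of order 5.

C_5, the cyclic group of order 5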